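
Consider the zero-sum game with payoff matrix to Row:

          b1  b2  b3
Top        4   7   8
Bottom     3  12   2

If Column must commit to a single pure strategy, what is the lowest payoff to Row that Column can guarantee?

4

Column maxima: b1 → 4, b2 → 12, b3 → 8.
The smallest of these is 4.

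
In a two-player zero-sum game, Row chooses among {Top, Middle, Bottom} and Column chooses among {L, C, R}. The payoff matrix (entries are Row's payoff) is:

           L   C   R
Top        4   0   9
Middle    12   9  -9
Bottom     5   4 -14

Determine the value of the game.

Row minima: Top → 0, Middle → -9, Bottom → -14; maximin = 0.
Column maxima: L → 12, C → 9, R → 9; minimax = 9.
0 ≠ 9, so there is no saddle point; optimal play is mixed.
Bottom is strictly dominated by Middle, so Row never plays it.
L is strictly dominated by C (it gives Row strictly more in every row), so Column never plays it.
On the remaining 2×2 (Top, Middle vs C, R):
Let Row play Top with probability p. Expected payoff against C: 0p + 9(1−p) = −9p + 9; against R: 9p + (-9)(1−p) = 18p − 9.
Setting these equal: −9p + 9 = 18p − 9 ⇒ −27p = -18 ⇒ p = 2/3, and the value is (-9)·(2/3) + 9 = 3.
For Column: with q = P(C), equating Top's and Middle's payoffs gives −9q + 9 = 18q − 9 ⇒ q = 2/3.

3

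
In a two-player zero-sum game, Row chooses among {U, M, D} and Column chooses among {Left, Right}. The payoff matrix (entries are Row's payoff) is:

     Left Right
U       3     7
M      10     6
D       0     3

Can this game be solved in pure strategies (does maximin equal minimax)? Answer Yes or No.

No

Row minima: U → 3, M → 6, D → 0; maximin = 6.
Column maxima: Left → 10, Right → 7; minimax = 7.
6 ≠ 7, so no pure-strategy equilibrium exists.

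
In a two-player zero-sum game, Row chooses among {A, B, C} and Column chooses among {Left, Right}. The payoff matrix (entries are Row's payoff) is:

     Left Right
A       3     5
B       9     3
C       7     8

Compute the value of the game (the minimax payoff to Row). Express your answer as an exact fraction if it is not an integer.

51/7

Row minima: A → 3, B → 3, C → 7; maximin = 7.
Column maxima: Left → 9, Right → 8; minimax = 8.
7 ≠ 8, so there is no saddle point; optimal play is mixed.
A is strictly dominated by C, so Row never plays it.
On the remaining 2×2 (B, C vs Left, Right):
Let Row play B with probability p. Expected payoff against Left: 9p + 7(1−p) = 2p + 7; against Right: 3p + 8(1−p) = −5p + 8.
Setting these equal: 2p + 7 = −5p + 8 ⇒ 7p = 1 ⇒ p = 1/7, and the value is (2)·(1/7) + 7 = 51/7.
For Column: with q = P(Left), equating B's and C's payoffs gives 6q + 3 = −q + 8 ⇒ q = 5/7.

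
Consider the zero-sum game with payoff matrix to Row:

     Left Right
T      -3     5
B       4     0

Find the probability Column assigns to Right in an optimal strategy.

Row minima: T → -3, B → 0; maximin = 0.
Column maxima: Left → 4, Right → 5; minimax = 4.
0 ≠ 4, so there is no saddle point; optimal play is mixed.
Let Row play T with probability p. Expected payoff against Left: (-3)p + 4(1−p) = −7p + 4; against Right: 5p + 0(1−p) = 5p.
Setting these equal: −7p + 4 = 5p ⇒ −12p = -4 ⇒ p = 1/3, and the value is (-7)·(1/3) + 4 = 5/3.
For Column: with q = P(Left), equating T's and B's payoffs gives −8q + 5 = 4q ⇒ q = 5/12.

7/12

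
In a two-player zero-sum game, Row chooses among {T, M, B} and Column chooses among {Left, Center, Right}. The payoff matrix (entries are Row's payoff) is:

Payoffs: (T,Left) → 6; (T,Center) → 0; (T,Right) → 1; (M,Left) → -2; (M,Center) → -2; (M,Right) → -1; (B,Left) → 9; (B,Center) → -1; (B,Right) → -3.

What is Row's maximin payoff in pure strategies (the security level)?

0

Row minima: T → 0, M → -2, B → -3.
The best of these is 0.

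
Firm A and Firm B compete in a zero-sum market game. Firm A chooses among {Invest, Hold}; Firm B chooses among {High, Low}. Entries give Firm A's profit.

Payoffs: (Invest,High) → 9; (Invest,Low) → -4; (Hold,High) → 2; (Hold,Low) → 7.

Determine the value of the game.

71/18

Row minima: Invest → -4, Hold → 2; maximin = 2.
Column maxima: High → 9, Low → 7; minimax = 7.
2 ≠ 7, so there is no saddle point; optimal play is mixed.
Let Firm A play Invest with probability p. Expected payoff against High: 9p + 2(1−p) = 7p + 2; against Low: (-4)p + 7(1−p) = −11p + 7.
Setting these equal: 7p + 2 = −11p + 7 ⇒ 18p = 5 ⇒ p = 5/18, and the value is (7)·(5/18) + 2 = 71/18.
For Firm B: with q = P(High), equating Invest's and Hold's payoffs gives 13q − 4 = −5q + 7 ⇒ q = 11/18.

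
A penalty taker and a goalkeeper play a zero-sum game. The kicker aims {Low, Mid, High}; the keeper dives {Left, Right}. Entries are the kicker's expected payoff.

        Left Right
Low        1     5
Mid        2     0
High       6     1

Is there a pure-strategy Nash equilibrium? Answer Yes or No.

Row minima: Low → 1, Mid → 0, High → 1; maximin = 1.
Column maxima: Left → 6, Right → 5; minimax = 5.
1 ≠ 5, so no pure-strategy equilibrium exists.

No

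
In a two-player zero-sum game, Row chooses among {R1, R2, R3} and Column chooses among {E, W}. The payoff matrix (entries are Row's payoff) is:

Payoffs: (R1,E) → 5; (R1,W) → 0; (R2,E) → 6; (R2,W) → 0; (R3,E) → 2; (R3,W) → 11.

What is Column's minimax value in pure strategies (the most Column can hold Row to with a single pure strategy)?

6

Column maxima: E → 6, W → 11.
The smallest of these is 6.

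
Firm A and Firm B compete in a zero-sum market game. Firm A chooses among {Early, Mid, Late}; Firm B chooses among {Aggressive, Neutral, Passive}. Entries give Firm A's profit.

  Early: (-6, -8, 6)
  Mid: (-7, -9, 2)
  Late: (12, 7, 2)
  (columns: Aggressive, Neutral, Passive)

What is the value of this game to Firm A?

58/19

Row minima: Early → -8, Mid → -9, Late → 2; maximin = 2.
Column maxima: Aggressive → 12, Neutral → 7, Passive → 6; minimax = 6.
2 ≠ 6, so there is no saddle point; optimal play is mixed.
Mid is strictly dominated by Early, so Firm A never plays it.
Aggressive is strictly dominated by Neutral (it gives Firm A strictly more in every row), so Firm B never plays it.
On the remaining 2×2 (Early, Late vs Neutral, Passive):
Let Firm A play Early with probability p. Expected payoff against Neutral: (-8)p + 7(1−p) = −15p + 7; against Passive: 6p + 2(1−p) = 4p + 2.
Setting these equal: −15p + 7 = 4p + 2 ⇒ −19p = -5 ⇒ p = 5/19, and the value is (-15)·(5/19) + 7 = 58/19.
For Firm B: with q = P(Neutral), equating Early's and Late's payoffs gives −14q + 6 = 5q + 2 ⇒ q = 4/19.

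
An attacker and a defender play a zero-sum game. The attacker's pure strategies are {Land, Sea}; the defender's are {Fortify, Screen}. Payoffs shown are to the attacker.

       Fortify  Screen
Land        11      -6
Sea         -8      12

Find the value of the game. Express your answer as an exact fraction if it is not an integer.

84/37

Row minima: Land → -6, Sea → -8; maximin = -6.
Column maxima: Fortify → 11, Screen → 12; minimax = 11.
-6 ≠ 11, so there is no saddle point; optimal play is mixed.
Let the attacker play Land with probability p. Expected payoff against Fortify: 11p + (-8)(1−p) = 19p − 8; against Screen: (-6)p + 12(1−p) = −18p + 12.
Setting these equal: 19p − 8 = −18p + 12 ⇒ 37p = 20 ⇒ p = 20/37, and the value is (19)·(20/37) − 8 = 84/37.
For the defender: with q = P(Fortify), equating Land's and Sea's payoffs gives 17q − 6 = −20q + 12 ⇒ q = 18/37.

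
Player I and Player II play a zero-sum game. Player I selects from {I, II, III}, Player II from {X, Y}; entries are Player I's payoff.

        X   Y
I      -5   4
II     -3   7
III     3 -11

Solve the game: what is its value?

Row minima: I → -5, II → -3, III → -11; maximin = -3.
Column maxima: X → 3, Y → 7; minimax = 3.
-3 ≠ 3, so there is no saddle point; optimal play is mixed.
I is strictly dominated by II, so Player I never plays it.
On the remaining 2×2 (II, III vs X, Y):
Let Player I play II with probability p. Expected payoff against X: (-3)p + 3(1−p) = −6p + 3; against Y: 7p + (-11)(1−p) = 18p − 11.
Setting these equal: −6p + 3 = 18p − 11 ⇒ −24p = -14 ⇒ p = 7/12, and the value is (-6)·(7/12) + 3 = -1/2.
For Player II: with q = P(X), equating II's and III's payoffs gives −10q + 7 = 14q − 11 ⇒ q = 3/4.

-1/2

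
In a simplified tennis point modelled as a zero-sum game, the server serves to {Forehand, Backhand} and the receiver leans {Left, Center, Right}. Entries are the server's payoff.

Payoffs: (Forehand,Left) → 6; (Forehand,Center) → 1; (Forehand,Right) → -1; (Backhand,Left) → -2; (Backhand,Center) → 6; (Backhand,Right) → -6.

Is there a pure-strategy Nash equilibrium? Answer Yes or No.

Row minima: Forehand → -1, Backhand → -6; maximin = -1.
Column maxima: Left → 6, Center → 6, Right → -1; minimax = -1.
maximin = minimax = -1, so a saddle point exists.

Yes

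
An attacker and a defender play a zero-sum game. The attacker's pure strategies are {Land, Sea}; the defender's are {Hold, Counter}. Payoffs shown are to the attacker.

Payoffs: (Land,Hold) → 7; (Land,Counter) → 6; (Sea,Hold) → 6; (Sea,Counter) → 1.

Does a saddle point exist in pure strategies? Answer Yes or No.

Row minima: Land → 6, Sea → 1; maximin = 6.
Column maxima: Hold → 7, Counter → 6; minimax = 6.
maximin = minimax = 6, so a saddle point exists.

Yes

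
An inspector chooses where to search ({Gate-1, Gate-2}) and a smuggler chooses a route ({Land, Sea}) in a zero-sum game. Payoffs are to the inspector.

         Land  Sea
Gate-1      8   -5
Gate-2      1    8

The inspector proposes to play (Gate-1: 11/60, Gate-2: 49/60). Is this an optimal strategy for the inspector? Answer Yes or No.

No

Against Land this mix gives (11/60)·8 + (49/60)·1 = 137/60.
Against Sea this mix gives (11/60)·(-5) + (49/60)·8 = 337/60.
The smuggler will play Land, holding the inspector to 137/60. Shifting weight toward the row that does better against Land would raise this floor (the equalizing mix achieves 69/20 against both Land and Sea), so the proposed strategy is not optimal.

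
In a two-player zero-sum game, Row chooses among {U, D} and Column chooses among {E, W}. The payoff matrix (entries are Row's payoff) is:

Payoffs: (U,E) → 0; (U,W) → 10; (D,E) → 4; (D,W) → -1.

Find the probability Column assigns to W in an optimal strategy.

4/15

Row minima: U → 0, D → -1; maximin = 0.
Column maxima: E → 4, W → 10; minimax = 4.
0 ≠ 4, so there is no saddle point; optimal play is mixed.
Let Row play U with probability p. Expected payoff against E: 0p + 4(1−p) = −4p + 4; against W: 10p + (-1)(1−p) = 11p − 1.
Setting these equal: −4p + 4 = 11p − 1 ⇒ −15p = -5 ⇒ p = 1/3, and the value is (-4)·(1/3) + 4 = 8/3.
For Column: with q = P(E), equating U's and D's payoffs gives −10q + 10 = 5q − 1 ⇒ q = 11/15.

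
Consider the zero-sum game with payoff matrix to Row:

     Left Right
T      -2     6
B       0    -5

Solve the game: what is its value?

Row minima: T → -2, B → -5; maximin = -2.
Column maxima: Left → 0, Right → 6; minimax = 0.
-2 ≠ 0, so there is no saddle point; optimal play is mixed.
Let Row play T with probability p. Expected payoff against Left: (-2)p + 0(1−p) = −2p; against Right: 6p + (-5)(1−p) = 11p − 5.
Setting these equal: −2p = 11p − 5 ⇒ −13p = -5 ⇒ p = 5/13, and the value is (-2)·(5/13) = -10/13.
For Column: with q = P(Left), equating T's and B's payoffs gives −8q + 6 = 5q − 5 ⇒ q = 11/13.

-10/13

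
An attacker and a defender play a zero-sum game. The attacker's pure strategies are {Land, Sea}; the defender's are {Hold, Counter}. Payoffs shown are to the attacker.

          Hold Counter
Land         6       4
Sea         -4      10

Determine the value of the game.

Row minima: Land → 4, Sea → -4; maximin = 4.
Column maxima: Hold → 6, Counter → 10; minimax = 6.
4 ≠ 6, so there is no saddle point; optimal play is mixed.
Let the attacker play Land with probability p. Expected payoff against Hold: 6p + (-4)(1−p) = 10p − 4; against Counter: 4p + 10(1−p) = −6p + 10.
Setting these equal: 10p − 4 = −6p + 10 ⇒ 16p = 14 ⇒ p = 7/8, and the value is (10)·(7/8) − 4 = 19/4.
For the defender: with q = P(Hold), equating Land's and Sea's payoffs gives 2q + 4 = −14q + 10 ⇒ q = 3/8.

19/4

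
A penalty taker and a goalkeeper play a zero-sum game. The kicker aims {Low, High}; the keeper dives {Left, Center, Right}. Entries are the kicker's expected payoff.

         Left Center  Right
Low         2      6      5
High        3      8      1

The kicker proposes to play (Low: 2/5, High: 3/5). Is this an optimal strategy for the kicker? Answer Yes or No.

Yes

Against Left this mix gives (2/5)·2 + (3/5)·3 = 13/5.
Against Center this mix gives (2/5)·6 + (3/5)·8 = 36/5.
Against Right this mix gives (2/5)·5 + (3/5)·1 = 13/5.
All of the keeper's active replies (Left, Right) yield 13/5, and no column does worse for the kicker. The mix makes the keeper indifferent and guarantees 13/5, so it is optimal.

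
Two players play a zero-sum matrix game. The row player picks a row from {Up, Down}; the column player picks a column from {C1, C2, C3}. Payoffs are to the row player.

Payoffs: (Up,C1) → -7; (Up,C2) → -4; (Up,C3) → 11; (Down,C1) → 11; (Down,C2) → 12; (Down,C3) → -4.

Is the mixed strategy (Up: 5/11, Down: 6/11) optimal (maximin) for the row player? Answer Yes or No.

Yes

Against C1 this mix gives (5/11)·(-7) + (6/11)·11 = 31/11.
Against C2 this mix gives (5/11)·(-4) + (6/11)·12 = 52/11.
Against C3 this mix gives (5/11)·11 + (6/11)·(-4) = 31/11.
All of the column player's active replies (C1, C3) yield 31/11, and no column does worse for the row player. The mix makes the column player indifferent and guarantees 31/11, so it is optimal.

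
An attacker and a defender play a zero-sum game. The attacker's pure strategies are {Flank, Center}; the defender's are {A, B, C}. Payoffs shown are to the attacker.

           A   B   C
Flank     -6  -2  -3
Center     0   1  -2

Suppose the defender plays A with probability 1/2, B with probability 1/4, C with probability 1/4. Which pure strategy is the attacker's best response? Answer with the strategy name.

Center

Expected payoff of Flank: (1/2)·(-6) + (1/4)·(-2) + (1/4)·(-3) = -17/4.
Expected payoff of Center: (1/2)·0 + (1/4)·1 + (1/4)·(-2) = -1/4.
The largest is -1/4, so the attacker's best response is Center.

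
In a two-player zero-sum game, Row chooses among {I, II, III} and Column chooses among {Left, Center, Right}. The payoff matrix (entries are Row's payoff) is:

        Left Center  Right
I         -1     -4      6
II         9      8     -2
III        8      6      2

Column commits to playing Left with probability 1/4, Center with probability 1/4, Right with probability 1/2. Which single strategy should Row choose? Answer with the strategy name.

Expected payoff of I: (1/4)·(-1) + (1/4)·(-4) + (1/2)·6 = 7/4.
Expected payoff of II: (1/4)·9 + (1/4)·8 + (1/2)·(-2) = 13/4.
Expected payoff of III: (1/4)·8 + (1/4)·6 + (1/2)·2 = 9/2.
The largest is 9/2, so Row's best response is III.

III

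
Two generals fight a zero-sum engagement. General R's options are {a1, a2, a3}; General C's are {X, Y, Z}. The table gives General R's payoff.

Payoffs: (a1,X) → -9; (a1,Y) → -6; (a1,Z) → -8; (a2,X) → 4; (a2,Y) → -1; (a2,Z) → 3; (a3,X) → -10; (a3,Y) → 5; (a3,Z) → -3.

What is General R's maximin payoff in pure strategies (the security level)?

Row minima: a1 → -9, a2 → -1, a3 → -10.
The best of these is -1.

-1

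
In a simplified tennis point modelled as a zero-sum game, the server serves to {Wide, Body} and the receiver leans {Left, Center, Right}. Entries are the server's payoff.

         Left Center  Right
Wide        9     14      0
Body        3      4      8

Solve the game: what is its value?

36/7

Row minima: Wide → 0, Body → 3; maximin = 3.
Column maxima: Left → 9, Center → 14, Right → 8; minimax = 8.
3 ≠ 8, so there is no saddle point; optimal play is mixed.
Center is strictly dominated by Left (it gives the server strictly more in every row), so the receiver never plays it.
On the remaining 2×2 (Wide, Body vs Left, Right):
Let the server play Wide with probability p. Expected payoff against Left: 9p + 3(1−p) = 6p + 3; against Right: 0p + 8(1−p) = −8p + 8.
Setting these equal: 6p + 3 = −8p + 8 ⇒ 14p = 5 ⇒ p = 5/14, and the value is (6)·(5/14) + 3 = 36/7.
For the receiver: with q = P(Left), equating Wide's and Body's payoffs gives 9q = −5q + 8 ⇒ q = 4/7.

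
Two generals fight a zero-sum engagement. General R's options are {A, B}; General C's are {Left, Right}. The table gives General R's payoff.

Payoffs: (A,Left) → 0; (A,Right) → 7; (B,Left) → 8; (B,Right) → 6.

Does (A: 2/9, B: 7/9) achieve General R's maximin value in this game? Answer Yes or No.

Yes

Against Left this mix gives (2/9)·0 + (7/9)·8 = 56/9.
Against Right this mix gives (2/9)·7 + (7/9)·6 = 56/9.
All of General C's active replies (Left, Right) yield 56/9, and no column does worse for General R. The mix makes General C indifferent and guarantees 56/9, so it is optimal.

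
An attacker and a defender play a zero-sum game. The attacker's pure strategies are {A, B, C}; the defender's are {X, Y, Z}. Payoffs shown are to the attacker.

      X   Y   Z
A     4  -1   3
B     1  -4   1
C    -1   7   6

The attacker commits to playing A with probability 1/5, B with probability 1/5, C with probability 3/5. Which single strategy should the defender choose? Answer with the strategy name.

If the defender plays X, the attacker's expected payoff is (1/5)·4 + (1/5)·1 + (3/5)·(-1) = 2/5.
If the defender plays Y, the attacker's expected payoff is (1/5)·(-1) + (1/5)·(-4) + (3/5)·7 = 16/5.
If the defender plays Z, the attacker's expected payoff is (1/5)·3 + (1/5)·1 + (3/5)·6 = 22/5.
The defender minimizes the attacker's payoff; the smallest is 2/5, so the best response is X.

X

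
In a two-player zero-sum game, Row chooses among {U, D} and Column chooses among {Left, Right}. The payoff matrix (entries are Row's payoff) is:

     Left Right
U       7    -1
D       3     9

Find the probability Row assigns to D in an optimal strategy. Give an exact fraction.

4/7

Row minima: U → -1, D → 3; maximin = 3.
Column maxima: Left → 7, Right → 9; minimax = 7.
3 ≠ 7, so there is no saddle point; optimal play is mixed.
Let Row play U with probability p. Expected payoff against Left: 7p + 3(1−p) = 4p + 3; against Right: (-1)p + 9(1−p) = −10p + 9.
Setting these equal: 4p + 3 = −10p + 9 ⇒ 14p = 6 ⇒ p = 3/7, and the value is (4)·(3/7) + 3 = 33/7.
For Column: with q = P(Left), equating U's and D's payoffs gives 8q − 1 = −6q + 9 ⇒ q = 5/7.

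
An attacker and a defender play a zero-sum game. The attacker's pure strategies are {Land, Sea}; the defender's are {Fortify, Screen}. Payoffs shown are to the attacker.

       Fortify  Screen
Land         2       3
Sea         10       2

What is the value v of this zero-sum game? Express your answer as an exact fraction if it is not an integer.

26/9

Row minima: Land → 2, Sea → 2; maximin = 2.
Column maxima: Fortify → 10, Screen → 3; minimax = 3.
2 ≠ 3, so there is no saddle point; optimal play is mixed.
Let the attacker play Land with probability p. Expected payoff against Fortify: 2p + 10(1−p) = −8p + 10; against Screen: 3p + 2(1−p) = p + 2.
Setting these equal: −8p + 10 = p + 2 ⇒ −9p = -8 ⇒ p = 8/9, and the value is (-8)·(8/9) + 10 = 26/9.
For the defender: with q = P(Fortify), equating Land's and Sea's payoffs gives −q + 3 = 8q + 2 ⇒ q = 1/9.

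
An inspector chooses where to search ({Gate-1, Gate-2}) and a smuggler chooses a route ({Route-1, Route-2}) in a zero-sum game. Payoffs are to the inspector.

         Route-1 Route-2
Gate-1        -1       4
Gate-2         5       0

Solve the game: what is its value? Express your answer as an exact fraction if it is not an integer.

Row minima: Gate-1 → -1, Gate-2 → 0; maximin = 0.
Column maxima: Route-1 → 5, Route-2 → 4; minimax = 4.
0 ≠ 4, so there is no saddle point; optimal play is mixed.
Let the inspector play Gate-1 with probability p. Expected payoff against Route-1: (-1)p + 5(1−p) = −6p + 5; against Route-2: 4p + 0(1−p) = 4p.
Setting these equal: −6p + 5 = 4p ⇒ −10p = -5 ⇒ p = 1/2, and the value is (-6)·(1/2) + 5 = 2.
For the smuggler: with q = P(Route-1), equating Gate-1's and Gate-2's payoffs gives −5q + 4 = 5q ⇒ q = 2/5.

2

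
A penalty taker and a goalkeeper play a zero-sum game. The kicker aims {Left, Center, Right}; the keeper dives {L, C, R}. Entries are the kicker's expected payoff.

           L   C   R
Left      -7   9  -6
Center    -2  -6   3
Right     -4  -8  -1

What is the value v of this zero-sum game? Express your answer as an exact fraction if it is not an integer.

-3

Row minima: Left → -7, Center → -6, Right → -8; maximin = -6.
Column maxima: L → -2, C → 9, R → 3; minimax = -2.
-6 ≠ -2, so there is no saddle point; optimal play is mixed.
Right is strictly dominated by Center, so the kicker never plays it.
R is strictly dominated by L (it gives the kicker strictly more in every row), so the keeper never plays it.
On the remaining 2×2 (Left, Center vs L, C):
Let the kicker play Left with probability p. Expected payoff against L: (-7)p + (-2)(1−p) = −5p − 2; against C: 9p + (-6)(1−p) = 15p − 6.
Setting these equal: −5p − 2 = 15p − 6 ⇒ −20p = -4 ⇒ p = 1/5, and the value is (-5)·(1/5) − 2 = -3.
For the keeper: with q = P(L), equating Left's and Center's payoffs gives −16q + 9 = 4q − 6 ⇒ q = 3/4.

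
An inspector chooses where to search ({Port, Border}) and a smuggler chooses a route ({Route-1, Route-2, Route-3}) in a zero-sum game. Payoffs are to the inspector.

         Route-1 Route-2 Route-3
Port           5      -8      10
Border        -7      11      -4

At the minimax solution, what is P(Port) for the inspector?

18/31

Row minima: Port → -8, Border → -7; maximin = -7.
Column maxima: Route-1 → 5, Route-2 → 11, Route-3 → 10; minimax = 5.
-7 ≠ 5, so there is no saddle point; optimal play is mixed.
Route-3 is strictly dominated by Route-1 (it gives the inspector strictly more in every row), so the smuggler never plays it.
On the remaining 2×2 (Port, Border vs Route-1, Route-2):
Let the inspector play Port with probability p. Expected payoff against Route-1: 5p + (-7)(1−p) = 12p − 7; against Route-2: (-8)p + 11(1−p) = −19p + 11.
Setting these equal: 12p − 7 = −19p + 11 ⇒ 31p = 18 ⇒ p = 18/31, and the value is (12)·(18/31) − 7 = -1/31.
For the smuggler: with q = P(Route-1), equating Port's and Border's payoffs gives 13q − 8 = −18q + 11 ⇒ q = 19/31.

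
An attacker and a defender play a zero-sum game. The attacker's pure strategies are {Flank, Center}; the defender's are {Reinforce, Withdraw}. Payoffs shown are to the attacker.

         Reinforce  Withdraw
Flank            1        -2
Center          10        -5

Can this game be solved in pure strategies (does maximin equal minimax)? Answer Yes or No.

Row minima: Flank → -2, Center → -5; maximin = -2.
Column maxima: Reinforce → 10, Withdraw → -2; minimax = -2.
maximin = minimax = -2, so a saddle point exists.

Yes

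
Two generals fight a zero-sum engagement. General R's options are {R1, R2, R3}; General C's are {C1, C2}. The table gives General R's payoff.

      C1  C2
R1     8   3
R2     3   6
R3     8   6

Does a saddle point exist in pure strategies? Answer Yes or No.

Yes

Row minima: R1 → 3, R2 → 3, R3 → 6; maximin = 6.
Column maxima: C1 → 8, C2 → 6; minimax = 6.
maximin = minimax = 6, so a saddle point exists.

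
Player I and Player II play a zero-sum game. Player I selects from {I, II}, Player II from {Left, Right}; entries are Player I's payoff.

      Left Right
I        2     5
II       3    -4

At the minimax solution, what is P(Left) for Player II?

Row minima: I → 2, II → -4; maximin = 2.
Column maxima: Left → 3, Right → 5; minimax = 3.
2 ≠ 3, so there is no saddle point; optimal play is mixed.
Let Player I play I with probability p. Expected payoff against Left: 2p + 3(1−p) = −p + 3; against Right: 5p + (-4)(1−p) = 9p − 4.
Setting these equal: −p + 3 = 9p − 4 ⇒ −10p = -7 ⇒ p = 7/10, and the value is (-1)·(7/10) + 3 = 23/10.
For Player II: with q = P(Left), equating I's and II's payoffs gives −3q + 5 = 7q − 4 ⇒ q = 9/10.

9/10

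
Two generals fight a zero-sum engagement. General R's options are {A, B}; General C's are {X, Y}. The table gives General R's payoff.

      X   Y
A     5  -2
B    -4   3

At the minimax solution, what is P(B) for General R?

1/2

Row minima: A → -2, B → -4; maximin = -2.
Column maxima: X → 5, Y → 3; minimax = 3.
-2 ≠ 3, so there is no saddle point; optimal play is mixed.
Let General R play A with probability p. Expected payoff against X: 5p + (-4)(1−p) = 9p − 4; against Y: (-2)p + 3(1−p) = −5p + 3.
Setting these equal: 9p − 4 = −5p + 3 ⇒ 14p = 7 ⇒ p = 1/2, and the value is (9)·(1/2) − 4 = 1/2.
For General C: with q = P(X), equating A's and B's payoffs gives 7q − 2 = −7q + 3 ⇒ q = 5/14.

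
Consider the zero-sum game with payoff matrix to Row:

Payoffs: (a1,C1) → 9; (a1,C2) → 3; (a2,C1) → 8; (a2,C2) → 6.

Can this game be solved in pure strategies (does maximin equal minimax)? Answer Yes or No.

Yes

Row minima: a1 → 3, a2 → 6; maximin = 6.
Column maxima: C1 → 9, C2 → 6; minimax = 6.
maximin = minimax = 6, so a saddle point exists.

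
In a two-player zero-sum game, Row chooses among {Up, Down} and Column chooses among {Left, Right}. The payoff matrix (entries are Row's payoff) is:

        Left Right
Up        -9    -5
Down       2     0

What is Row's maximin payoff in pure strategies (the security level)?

0

Row minima: Up → -9, Down → 0.
The best of these is 0.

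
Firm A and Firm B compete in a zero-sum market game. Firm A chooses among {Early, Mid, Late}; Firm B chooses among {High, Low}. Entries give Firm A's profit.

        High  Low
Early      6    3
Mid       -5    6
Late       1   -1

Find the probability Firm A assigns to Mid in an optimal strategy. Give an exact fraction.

Row minima: Early → 3, Mid → -5, Late → -1; maximin = 3.
Column maxima: High → 6, Low → 6; minimax = 6.
3 ≠ 6, so there is no saddle point; optimal play is mixed.
Late is strictly dominated by Early, so Firm A never plays it.
On the remaining 2×2 (Early, Mid vs High, Low):
Let Firm A play Early with probability p. Expected payoff against High: 6p + (-5)(1−p) = 11p − 5; against Low: 3p + 6(1−p) = −3p + 6.
Setting these equal: 11p − 5 = −3p + 6 ⇒ 14p = 11 ⇒ p = 11/14, and the value is (11)·(11/14) − 5 = 51/14.
For Firm B: with q = P(High), equating Early's and Mid's payoffs gives 3q + 3 = −11q + 6 ⇒ q = 3/14.

3/14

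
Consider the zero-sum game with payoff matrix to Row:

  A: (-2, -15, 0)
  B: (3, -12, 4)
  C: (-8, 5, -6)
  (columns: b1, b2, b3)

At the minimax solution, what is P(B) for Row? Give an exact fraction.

Row minima: A → -15, B → -12, C → -8; maximin = -8.
Column maxima: b1 → 3, b2 → 5, b3 → 4; minimax = 3.
-8 ≠ 3, so there is no saddle point; optimal play is mixed.
A is strictly dominated by B, so Row never plays it.
b3 is strictly dominated by b1 (it gives Row strictly more in every row), so Column never plays it.
On the remaining 2×2 (B, C vs b1, b2):
Let Row play B with probability p. Expected payoff against b1: 3p + (-8)(1−p) = 11p − 8; against b2: (-12)p + 5(1−p) = −17p + 5.
Setting these equal: 11p − 8 = −17p + 5 ⇒ 28p = 13 ⇒ p = 13/28, and the value is (11)·(13/28) − 8 = -81/28.
For Column: with q = P(b1), equating B's and C's payoffs gives 15q − 12 = −13q + 5 ⇒ q = 17/28.

13/28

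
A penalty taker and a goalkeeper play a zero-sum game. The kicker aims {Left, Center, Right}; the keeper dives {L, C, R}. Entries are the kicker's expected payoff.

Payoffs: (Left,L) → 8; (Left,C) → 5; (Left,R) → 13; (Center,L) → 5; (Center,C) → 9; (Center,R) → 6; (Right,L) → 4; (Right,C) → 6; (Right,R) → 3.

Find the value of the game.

47/7

Row minima: Left → 5, Center → 5, Right → 3; maximin = 5.
Column maxima: L → 8, C → 9, R → 13; minimax = 8.
5 ≠ 8, so there is no saddle point; optimal play is mixed.
Right is strictly dominated by Center, so the kicker never plays it.
With Right eliminated, R is strictly dominated by L (it gives the kicker strictly more in every remaining row), so the keeper never plays it.
On the remaining 2×2 (Left, Center vs L, C):
Let the kicker play Left with probability p. Expected payoff against L: 8p + 5(1−p) = 3p + 5; against C: 5p + 9(1−p) = −4p + 9.
Setting these equal: 3p + 5 = −4p + 9 ⇒ 7p = 4 ⇒ p = 4/7, and the value is (3)·(4/7) + 5 = 47/7.
For the keeper: with q = P(L), equating Left's and Center's payoffs gives 3q + 5 = −4q + 9 ⇒ q = 4/7.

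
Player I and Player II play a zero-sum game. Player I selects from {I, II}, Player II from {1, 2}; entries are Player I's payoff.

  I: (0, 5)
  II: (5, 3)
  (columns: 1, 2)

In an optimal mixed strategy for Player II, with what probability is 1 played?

Row minima: I → 0, II → 3; maximin = 3.
Column maxima: 1 → 5, 2 → 5; minimax = 5.
3 ≠ 5, so there is no saddle point; optimal play is mixed.
Let Player I play I with probability p. Expected payoff against 1: 0p + 5(1−p) = −5p + 5; against 2: 5p + 3(1−p) = 2p + 3.
Setting these equal: −5p + 5 = 2p + 3 ⇒ −7p = -2 ⇒ p = 2/7, and the value is (-5)·(2/7) + 5 = 25/7.
For Player II: with q = P(1), equating I's and II's payoffs gives −5q + 5 = 2q + 3 ⇒ q = 2/7.

2/7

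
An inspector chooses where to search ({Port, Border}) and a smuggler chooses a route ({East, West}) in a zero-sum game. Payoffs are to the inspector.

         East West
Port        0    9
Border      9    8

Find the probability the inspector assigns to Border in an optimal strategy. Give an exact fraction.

Row minima: Port → 0, Border → 8; maximin = 8.
Column maxima: East → 9, West → 9; minimax = 9.
8 ≠ 9, so there is no saddle point; optimal play is mixed.
Let the inspector play Port with probability p. Expected payoff against East: 0p + 9(1−p) = −9p + 9; against West: 9p + 8(1−p) = p + 8.
Setting these equal: −9p + 9 = p + 8 ⇒ −10p = -1 ⇒ p = 1/10, and the value is (-9)·(1/10) + 9 = 81/10.
For the smuggler: with q = P(East), equating Port's and Border's payoffs gives −9q + 9 = q + 8 ⇒ q = 1/10.

9/10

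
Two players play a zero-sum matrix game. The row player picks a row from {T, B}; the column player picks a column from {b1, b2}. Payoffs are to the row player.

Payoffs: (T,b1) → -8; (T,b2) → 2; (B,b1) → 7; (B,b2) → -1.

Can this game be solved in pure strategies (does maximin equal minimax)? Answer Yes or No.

Row minima: T → -8, B → -1; maximin = -1.
Column maxima: b1 → 7, b2 → 2; minimax = 2.
-1 ≠ 2, so no pure-strategy equilibrium exists.

No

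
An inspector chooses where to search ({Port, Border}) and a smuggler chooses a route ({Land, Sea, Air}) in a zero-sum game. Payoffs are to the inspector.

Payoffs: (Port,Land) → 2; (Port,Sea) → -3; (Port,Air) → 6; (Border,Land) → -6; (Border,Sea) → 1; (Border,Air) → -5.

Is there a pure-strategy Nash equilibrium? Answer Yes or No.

No

Row minima: Port → -3, Border → -6; maximin = -3.
Column maxima: Land → 2, Sea → 1, Air → 6; minimax = 1.
-3 ≠ 1, so no pure-strategy equilibrium exists.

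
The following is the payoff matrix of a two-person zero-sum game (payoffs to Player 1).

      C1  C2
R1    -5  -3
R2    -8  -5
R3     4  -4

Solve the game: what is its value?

-16/5

Row minima: R1 → -5, R2 → -8, R3 → -4; maximin = -4.
Column maxima: C1 → 4, C2 → -3; minimax = -3.
-4 ≠ -3, so there is no saddle point; optimal play is mixed.
R2 is strictly dominated by R1, so Player 1 never plays it.
On the remaining 2×2 (R1, R3 vs C1, C2):
Let Player 1 play R1 with probability p. Expected payoff against C1: (-5)p + 4(1−p) = −9p + 4; against C2: (-3)p + (-4)(1−p) = p − 4.
Setting these equal: −9p + 4 = p − 4 ⇒ −10p = -8 ⇒ p = 4/5, and the value is (-9)·(4/5) + 4 = -16/5.
For Player 2: with q = P(C1), equating R1's and R3's payoffs gives −2q − 3 = 8q − 4 ⇒ q = 1/10.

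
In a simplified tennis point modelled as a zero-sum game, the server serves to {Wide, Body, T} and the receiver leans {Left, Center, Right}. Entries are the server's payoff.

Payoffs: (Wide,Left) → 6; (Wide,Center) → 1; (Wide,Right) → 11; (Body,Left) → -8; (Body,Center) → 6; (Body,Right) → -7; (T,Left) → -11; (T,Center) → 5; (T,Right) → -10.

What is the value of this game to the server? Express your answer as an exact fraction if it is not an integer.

44/19

Row minima: Wide → 1, Body → -8, T → -11; maximin = 1.
Column maxima: Left → 6, Center → 6, Right → 11; minimax = 6.
1 ≠ 6, so there is no saddle point; optimal play is mixed.
T is strictly dominated by Body, so the server never plays it.
Right is strictly dominated by Left (it gives the server strictly more in every row), so the receiver never plays it.
On the remaining 2×2 (Wide, Body vs Left, Center):
Let the server play Wide with probability p. Expected payoff against Left: 6p + (-8)(1−p) = 14p − 8; against Center: 1p + 6(1−p) = −5p + 6.
Setting these equal: 14p − 8 = −5p + 6 ⇒ 19p = 14 ⇒ p = 14/19, and the value is (14)·(14/19) − 8 = 44/19.
For the receiver: with q = P(Left), equating Wide's and Body's payoffs gives 5q + 1 = −14q + 6 ⇒ q = 5/19.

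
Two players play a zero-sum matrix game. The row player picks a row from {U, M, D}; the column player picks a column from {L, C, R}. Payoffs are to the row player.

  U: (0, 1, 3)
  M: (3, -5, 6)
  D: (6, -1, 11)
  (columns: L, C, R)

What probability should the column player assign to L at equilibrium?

1/4

Row minima: U → 0, M → -5, D → -1; maximin = 0.
Column maxima: L → 6, C → 1, R → 11; minimax = 1.
0 ≠ 1, so there is no saddle point; optimal play is mixed.
M is strictly dominated by D, so the row player never plays it.
R is strictly dominated by L (it gives the row player strictly more in every row), so the column player never plays it.
On the remaining 2×2 (U, D vs L, C):
Let the row player play U with probability p. Expected payoff against L: 0p + 6(1−p) = −6p + 6; against C: 1p + (-1)(1−p) = 2p − 1.
Setting these equal: −6p + 6 = 2p − 1 ⇒ −8p = -7 ⇒ p = 7/8, and the value is (-6)·(7/8) + 6 = 3/4.
For the column player: with q = P(L), equating U's and D's payoffs gives −q + 1 = 7q − 1 ⇒ q = 1/4.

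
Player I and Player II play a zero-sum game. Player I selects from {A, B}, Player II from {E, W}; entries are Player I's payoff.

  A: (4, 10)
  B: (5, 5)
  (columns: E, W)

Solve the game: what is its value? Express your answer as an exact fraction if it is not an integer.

5

Row minima: A → 4, B → 5; maximin = 5.
Column maxima: E → 5, W → 10; minimax = 5.
Since maximin = minimax = 5, there is a saddle point and the value is 5.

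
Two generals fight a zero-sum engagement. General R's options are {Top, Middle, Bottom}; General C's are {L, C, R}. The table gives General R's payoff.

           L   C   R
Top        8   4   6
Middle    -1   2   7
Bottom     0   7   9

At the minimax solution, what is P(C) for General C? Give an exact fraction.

Row minima: Top → 4, Middle → -1, Bottom → 0; maximin = 4.
Column maxima: L → 8, C → 7, R → 9; minimax = 7.
4 ≠ 7, so there is no saddle point; optimal play is mixed.
Middle is strictly dominated by Bottom, so General R never plays it.
R is strictly dominated by C (it gives General R strictly more in every row), so General C never plays it.
On the remaining 2×2 (Top, Bottom vs L, C):
Let General R play Top with probability p. Expected payoff against L: 8p + 0(1−p) = 8p; against C: 4p + 7(1−p) = −3p + 7.
Setting these equal: 8p = −3p + 7 ⇒ 11p = 7 ⇒ p = 7/11, and the value is (8)·(7/11) = 56/11.
For General C: with q = P(L), equating Top's and Bottom's payoffs gives 4q + 4 = −7q + 7 ⇒ q = 3/11.

8/11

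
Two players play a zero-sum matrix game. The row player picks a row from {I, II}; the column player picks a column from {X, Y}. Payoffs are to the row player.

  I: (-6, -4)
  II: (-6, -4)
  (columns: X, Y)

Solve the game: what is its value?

-6

Row minima: I → -6, II → -6; maximin = -6.
Column maxima: X → -6, Y → -4; minimax = -6.
Since maximin = minimax = -6, there is a saddle point and the value is -6.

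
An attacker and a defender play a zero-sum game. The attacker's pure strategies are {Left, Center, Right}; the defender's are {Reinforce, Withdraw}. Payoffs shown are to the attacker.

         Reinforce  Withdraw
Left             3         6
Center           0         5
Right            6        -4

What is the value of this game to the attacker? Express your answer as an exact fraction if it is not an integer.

Row minima: Left → 3, Center → 0, Right → -4; maximin = 3.
Column maxima: Reinforce → 6, Withdraw → 6; minimax = 6.
3 ≠ 6, so there is no saddle point; optimal play is mixed.
Center is strictly dominated by Left, so the attacker never plays it.
On the remaining 2×2 (Left, Right vs Reinforce, Withdraw):
Let the attacker play Left with probability p. Expected payoff against Reinforce: 3p + 6(1−p) = −3p + 6; against Withdraw: 6p + (-4)(1−p) = 10p − 4.
Setting these equal: −3p + 6 = 10p − 4 ⇒ −13p = -10 ⇒ p = 10/13, and the value is (-3)·(10/13) + 6 = 48/13.
For the defender: with q = P(Reinforce), equating Left's and Right's payoffs gives −3q + 6 = 10q − 4 ⇒ q = 10/13.

48/13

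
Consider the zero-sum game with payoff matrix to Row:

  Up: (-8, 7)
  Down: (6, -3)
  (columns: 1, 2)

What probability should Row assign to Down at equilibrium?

Row minima: Up → -8, Down → -3; maximin = -3.
Column maxima: 1 → 6, 2 → 7; minimax = 6.
-3 ≠ 6, so there is no saddle point; optimal play is mixed.
Let Row play Up with probability p. Expected payoff against 1: (-8)p + 6(1−p) = −14p + 6; against 2: 7p + (-3)(1−p) = 10p − 3.
Setting these equal: −14p + 6 = 10p − 3 ⇒ −24p = -9 ⇒ p = 3/8, and the value is (-14)·(3/8) + 6 = 3/4.
For Column: with q = P(1), equating Up's and Down's payoffs gives −15q + 7 = 9q − 3 ⇒ q = 5/12.

5/8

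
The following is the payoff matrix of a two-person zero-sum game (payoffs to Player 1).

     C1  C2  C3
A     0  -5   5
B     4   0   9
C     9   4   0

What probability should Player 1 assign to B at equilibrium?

4/13

Row minima: A → -5, B → 0, C → 0; maximin = 0.
Column maxima: C1 → 9, C2 → 4, C3 → 9; minimax = 4.
0 ≠ 4, so there is no saddle point; optimal play is mixed.
A is strictly dominated by B, so Player 1 never plays it.
C1 is strictly dominated by C2 (it gives Player 1 strictly more in every row), so Player 2 never plays it.
On the remaining 2×2 (B, C vs C2, C3):
Let Player 1 play B with probability p. Expected payoff against C2: 0p + 4(1−p) = −4p + 4; against C3: 9p + 0(1−p) = 9p.
Setting these equal: −4p + 4 = 9p ⇒ −13p = -4 ⇒ p = 4/13, and the value is (-4)·(4/13) + 4 = 36/13.
For Player 2: with q = P(C2), equating B's and C's payoffs gives −9q + 9 = 4q ⇒ q = 9/13.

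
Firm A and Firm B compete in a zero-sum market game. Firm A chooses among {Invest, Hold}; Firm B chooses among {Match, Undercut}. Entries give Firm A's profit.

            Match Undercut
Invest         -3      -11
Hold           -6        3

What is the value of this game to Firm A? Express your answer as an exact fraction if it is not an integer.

-75/17

Row minima: Invest → -11, Hold → -6; maximin = -6.
Column maxima: Match → -3, Undercut → 3; minimax = -3.
-6 ≠ -3, so there is no saddle point; optimal play is mixed.
Let Firm A play Invest with probability p. Expected payoff against Match: (-3)p + (-6)(1−p) = 3p − 6; against Undercut: (-11)p + 3(1−p) = −14p + 3.
Setting these equal: 3p − 6 = −14p + 3 ⇒ 17p = 9 ⇒ p = 9/17, and the value is (3)·(9/17) − 6 = -75/17.
For Firm B: with q = P(Match), equating Invest's and Hold's payoffs gives 8q − 11 = −9q + 3 ⇒ q = 14/17.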